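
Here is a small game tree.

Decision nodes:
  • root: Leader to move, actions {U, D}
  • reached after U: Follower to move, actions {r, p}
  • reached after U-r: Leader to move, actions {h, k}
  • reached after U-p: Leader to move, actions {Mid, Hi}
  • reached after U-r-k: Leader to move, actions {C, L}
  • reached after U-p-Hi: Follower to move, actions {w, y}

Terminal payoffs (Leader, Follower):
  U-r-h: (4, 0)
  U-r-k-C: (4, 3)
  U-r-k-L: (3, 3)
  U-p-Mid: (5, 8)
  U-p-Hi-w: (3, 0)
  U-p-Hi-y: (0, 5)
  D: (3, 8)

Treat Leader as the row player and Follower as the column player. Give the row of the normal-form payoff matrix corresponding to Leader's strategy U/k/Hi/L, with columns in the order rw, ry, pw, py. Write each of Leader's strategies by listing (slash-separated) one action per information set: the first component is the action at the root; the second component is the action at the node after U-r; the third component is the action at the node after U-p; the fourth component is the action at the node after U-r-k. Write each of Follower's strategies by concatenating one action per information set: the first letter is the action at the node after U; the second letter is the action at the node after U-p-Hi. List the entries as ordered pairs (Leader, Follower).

(3,3) (3,3) (3,0) (0,5)

vs rw: Leader plays U → Follower plays r at [U] → Leader plays k at [U-r] → Leader plays L at [U-r-k] → (3, 3)
vs ry: Leader plays U → Follower plays r at [U] → Leader plays k at [U-r] → Leader plays L at [U-r-k] → (3, 3)
vs pw: Leader plays U → Follower plays p at [U] → Leader plays Hi at [U-p] → Follower plays w at [U-p-Hi] → (3, 0)
vs py: Leader plays U → Follower plays p at [U] → Leader plays Hi at [U-p] → Follower plays y at [U-p-Hi] → (0, 5)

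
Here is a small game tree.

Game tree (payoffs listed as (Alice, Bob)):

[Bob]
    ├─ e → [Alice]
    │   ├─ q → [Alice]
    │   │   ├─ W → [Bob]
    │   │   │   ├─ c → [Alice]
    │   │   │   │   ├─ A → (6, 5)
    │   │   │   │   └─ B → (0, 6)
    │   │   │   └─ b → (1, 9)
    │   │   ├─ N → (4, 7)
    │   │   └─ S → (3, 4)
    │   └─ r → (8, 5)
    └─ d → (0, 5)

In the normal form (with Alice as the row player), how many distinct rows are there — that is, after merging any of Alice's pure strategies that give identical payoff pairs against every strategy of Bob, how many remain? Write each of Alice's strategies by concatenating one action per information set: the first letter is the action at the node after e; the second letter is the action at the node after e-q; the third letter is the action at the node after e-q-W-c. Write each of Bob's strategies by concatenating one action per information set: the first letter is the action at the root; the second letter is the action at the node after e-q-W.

Alice has 12 pure strategies: qWA, qWB, qNA, qNB, qSA, qSB, rWA, rWB, rNA, rNB, rSA, rSB. Columns: ec, eb, dc, db.
{qWA} → row (6,5) (1,9) (0,5) (0,5)
{qWB} → row (0,6) (1,9) (0,5) (0,5)
{qNA, qNB} → row (4,7) (4,7) (0,5) (0,5)
{qSA, qSB} → row (3,4) (3,4) (0,5) (0,5)
{rWA, rWB, rNA, rNB, rSA, rSB} → row (8,5) (8,5) (0,5) (0,5)
That's 5 distinct rows out of 12 strategies.

5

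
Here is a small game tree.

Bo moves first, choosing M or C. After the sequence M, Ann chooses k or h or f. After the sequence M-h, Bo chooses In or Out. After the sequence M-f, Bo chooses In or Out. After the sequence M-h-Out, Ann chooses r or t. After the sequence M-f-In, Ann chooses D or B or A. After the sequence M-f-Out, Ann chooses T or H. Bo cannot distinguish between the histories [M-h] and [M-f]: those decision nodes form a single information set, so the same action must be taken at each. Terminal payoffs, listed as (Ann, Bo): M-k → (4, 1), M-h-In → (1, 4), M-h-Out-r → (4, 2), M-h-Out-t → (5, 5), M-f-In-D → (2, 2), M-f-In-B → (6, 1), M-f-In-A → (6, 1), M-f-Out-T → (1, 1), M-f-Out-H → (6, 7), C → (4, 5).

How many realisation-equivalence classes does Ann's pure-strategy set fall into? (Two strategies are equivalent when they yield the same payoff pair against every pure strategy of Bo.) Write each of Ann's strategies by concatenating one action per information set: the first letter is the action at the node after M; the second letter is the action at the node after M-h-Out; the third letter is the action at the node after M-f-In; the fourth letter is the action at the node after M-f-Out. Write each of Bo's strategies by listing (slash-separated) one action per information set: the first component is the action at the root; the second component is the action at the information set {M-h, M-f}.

Ann has 36 pure strategies: krDT, krDH, krBT, krBH, krAT, krAH, ktDT, ktDH, ktBT, ktBH, ktAT, ktAH, hrDT, hrDH, hrBT, hrBH, hrAT, hrAH, htDT, htDH, htBT, htBH, htAT, htAH, frDT, frDH, frBT, frBH, frAT, frAH, ftDT, ftDH, ftBT, ftBH, ftAT, ftAH. Columns: M/In, M/Out, C/In, C/Out.
{krDT, krDH, krBT, krBH, krAT, krAH, ktDT, ktDH, ktBT, ktBH, ktAT, ktAH} → row (4,1) (4,1) (4,5) (4,5)
{hrDT, hrDH, hrBT, hrBH, hrAT, hrAH} → row (1,4) (4,2) (4,5) (4,5)
{htDT, htDH, htBT, htBH, htAT, htAH} → row (1,4) (5,5) (4,5) (4,5)
{frDT, ftDT} → row (2,2) (1,1) (4,5) (4,5)
{frDH, ftDH} → row (2,2) (6,7) (4,5) (4,5)
{frBT, frAT, ftBT, ftAT} → row (6,1) (1,1) (4,5) (4,5)
{frBH, frAH, ftBH, ftAH} → row (6,1) (6,7) (4,5) (4,5)
That's 7 distinct rows out of 36 strategies.

7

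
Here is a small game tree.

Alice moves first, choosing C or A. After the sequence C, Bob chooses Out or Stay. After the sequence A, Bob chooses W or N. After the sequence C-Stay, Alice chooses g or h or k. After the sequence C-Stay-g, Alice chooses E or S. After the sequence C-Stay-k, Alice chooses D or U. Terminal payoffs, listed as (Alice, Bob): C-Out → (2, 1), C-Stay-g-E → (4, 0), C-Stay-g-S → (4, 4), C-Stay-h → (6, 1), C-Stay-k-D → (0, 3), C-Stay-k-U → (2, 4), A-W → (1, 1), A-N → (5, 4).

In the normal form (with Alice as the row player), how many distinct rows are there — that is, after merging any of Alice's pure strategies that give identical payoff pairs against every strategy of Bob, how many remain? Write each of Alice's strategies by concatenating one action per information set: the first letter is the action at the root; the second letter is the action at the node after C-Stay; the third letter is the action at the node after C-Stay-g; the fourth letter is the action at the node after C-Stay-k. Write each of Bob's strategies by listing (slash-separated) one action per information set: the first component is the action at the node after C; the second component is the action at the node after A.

Alice has 24 pure strategies: CgED, CgEU, CgSD, CgSU, ChED, ChEU, ChSD, ChSU, CkED, CkEU, CkSD, CkSU, AgED, AgEU, AgSD, AgSU, AhED, AhEU, AhSD, AhSU, AkED, AkEU, AkSD, AkSU. Columns: Out/W, Out/N, Stay/W, Stay/N.
{CgED, CgEU} → row (2,1) (2,1) (4,0) (4,0)
{CgSD, CgSU} → row (2,1) (2,1) (4,4) (4,4)
{ChED, ChEU, ChSD, ChSU} → row (2,1) (2,1) (6,1) (6,1)
{CkED, CkSD} → row (2,1) (2,1) (0,3) (0,3)
{CkEU, CkSU} → row (2,1) (2,1) (2,4) (2,4)
{AgED, AgEU, AgSD, AgSU, AhED, AhEU, AhSD, AhSU, AkED, AkEU, AkSD, AkSU} → row (1,1) (5,4) (1,1) (5,4)
That's 6 distinct rows out of 24 strategies.

6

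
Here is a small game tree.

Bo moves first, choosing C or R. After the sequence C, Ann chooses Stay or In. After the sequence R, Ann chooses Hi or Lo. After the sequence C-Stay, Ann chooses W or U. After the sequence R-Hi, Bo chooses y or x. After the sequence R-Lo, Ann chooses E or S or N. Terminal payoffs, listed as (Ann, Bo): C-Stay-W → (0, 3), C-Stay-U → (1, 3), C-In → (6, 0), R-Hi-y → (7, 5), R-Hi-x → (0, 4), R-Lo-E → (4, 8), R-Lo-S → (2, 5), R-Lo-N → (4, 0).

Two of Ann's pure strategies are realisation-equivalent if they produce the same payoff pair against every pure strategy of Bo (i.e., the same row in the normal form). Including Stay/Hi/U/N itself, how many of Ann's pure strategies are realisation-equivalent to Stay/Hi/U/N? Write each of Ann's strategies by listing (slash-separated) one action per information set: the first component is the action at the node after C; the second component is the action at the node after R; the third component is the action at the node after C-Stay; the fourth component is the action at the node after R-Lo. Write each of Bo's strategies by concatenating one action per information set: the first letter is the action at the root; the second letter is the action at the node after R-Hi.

3

Row for Stay/Hi/U/N (columns Cy, Cx, Ry, Rx): (1,3) (1,3) (7,5) (0,4).
Under Stay/Hi/U/N, Ann's choice at the node after R-Lo can never be reached regardless of what Bo does, so varying those choices leaves every outcome unchanged.
Holding the reachable choices fixed and varying the unreachable one freely already gives 3 equivalent strategies.
No other strategy reproduces this row, so those 3 are the full class: Stay/Hi/U/E, Stay/Hi/U/S, Stay/Hi/U/N.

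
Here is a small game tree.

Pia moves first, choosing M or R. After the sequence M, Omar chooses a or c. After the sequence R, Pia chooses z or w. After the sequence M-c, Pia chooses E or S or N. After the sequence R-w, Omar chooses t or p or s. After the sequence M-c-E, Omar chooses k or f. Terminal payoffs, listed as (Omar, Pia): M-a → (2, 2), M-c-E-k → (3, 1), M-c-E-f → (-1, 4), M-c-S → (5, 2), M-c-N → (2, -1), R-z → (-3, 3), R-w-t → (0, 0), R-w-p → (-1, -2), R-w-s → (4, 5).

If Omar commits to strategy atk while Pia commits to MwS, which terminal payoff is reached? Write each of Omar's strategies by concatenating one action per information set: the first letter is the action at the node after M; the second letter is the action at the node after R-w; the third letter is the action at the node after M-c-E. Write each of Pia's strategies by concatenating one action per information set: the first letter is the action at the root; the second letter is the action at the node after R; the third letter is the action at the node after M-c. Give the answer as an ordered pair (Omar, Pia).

Trace the play path from the root:
  Pia plays M
  Omar plays a at [M]
→ terminal payoff (2, 2).
(Omar's choice at the node after R-w is never reached on this path, so it doesn't affect the outcome.)

(2, 2)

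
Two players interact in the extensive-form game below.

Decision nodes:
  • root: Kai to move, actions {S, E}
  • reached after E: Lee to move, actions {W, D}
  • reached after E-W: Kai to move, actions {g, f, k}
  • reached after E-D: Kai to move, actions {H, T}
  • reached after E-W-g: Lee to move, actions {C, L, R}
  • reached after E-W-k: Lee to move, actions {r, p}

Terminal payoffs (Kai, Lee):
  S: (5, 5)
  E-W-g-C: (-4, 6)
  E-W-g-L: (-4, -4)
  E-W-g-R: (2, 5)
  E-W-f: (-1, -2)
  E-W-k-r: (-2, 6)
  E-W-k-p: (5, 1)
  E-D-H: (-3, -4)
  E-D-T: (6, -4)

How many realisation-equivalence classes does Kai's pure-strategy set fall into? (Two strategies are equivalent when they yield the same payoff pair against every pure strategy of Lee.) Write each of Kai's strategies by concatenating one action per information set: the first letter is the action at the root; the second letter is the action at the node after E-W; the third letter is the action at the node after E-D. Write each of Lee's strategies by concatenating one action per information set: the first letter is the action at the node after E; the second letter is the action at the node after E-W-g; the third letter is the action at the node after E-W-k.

Kai has 12 pure strategies: SgH, SgT, SfH, SfT, SkH, SkT, EgH, EgT, EfH, EfT, EkH, EkT. Columns: WCr, WCp, WLr, WLp, WRr, WRp, DCr, DCp, DLr, DLp, DRr, DRp.
{SgH, SgT, SfH, SfT, SkH, SkT} → row (5,5) (5,5) (5,5) (5,5) (5,5) (5,5) (5,5) (5,5) (5,5) (5,5) (5,5) (5,5)
{EgH} → row (-4,6) (-4,6) (-4,-4) (-4,-4) (2,5) (2,5) (-3,-4) (-3,-4) (-3,-4) (-3,-4) (-3,-4) (-3,-4)
{EgT} → row (-4,6) (-4,6) (-4,-4) (-4,-4) (2,5) (2,5) (6,-4) (6,-4) (6,-4) (6,-4) (6,-4) (6,-4)
{EfH} → row (-1,-2) (-1,-2) (-1,-2) (-1,-2) (-1,-2) (-1,-2) (-3,-4) (-3,-4) (-3,-4) (-3,-4) (-3,-4) (-3,-4)
{EfT} → row (-1,-2) (-1,-2) (-1,-2) (-1,-2) (-1,-2) (-1,-2) (6,-4) (6,-4) (6,-4) (6,-4) (6,-4) (6,-4)
{EkH} → row (-2,6) (5,1) (-2,6) (5,1) (-2,6) (5,1) (-3,-4) (-3,-4) (-3,-4) (-3,-4) (-3,-4) (-3,-4)
{EkT} → row (-2,6) (5,1) (-2,6) (5,1) (-2,6) (5,1) (6,-4) (6,-4) (6,-4) (6,-4) (6,-4) (6,-4)
That's 7 distinct rows out of 12 strategies.

7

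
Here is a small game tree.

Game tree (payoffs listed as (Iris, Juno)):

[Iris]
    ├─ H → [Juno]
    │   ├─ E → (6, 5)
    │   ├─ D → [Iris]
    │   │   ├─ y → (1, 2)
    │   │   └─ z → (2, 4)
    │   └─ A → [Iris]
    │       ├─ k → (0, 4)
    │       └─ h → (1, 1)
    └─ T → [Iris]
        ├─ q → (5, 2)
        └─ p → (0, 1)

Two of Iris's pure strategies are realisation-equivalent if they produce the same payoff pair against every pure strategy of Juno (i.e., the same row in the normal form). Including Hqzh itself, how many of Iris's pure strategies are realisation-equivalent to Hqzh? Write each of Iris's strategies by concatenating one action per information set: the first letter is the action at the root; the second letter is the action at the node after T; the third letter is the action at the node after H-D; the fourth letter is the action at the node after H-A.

2

Row for Hqzh (columns E, D, A): (6,5) (2,4) (1,1).
Under Hqzh, Iris's choice at the node after T can never be reached regardless of what Juno does, so varying those choices leaves every outcome unchanged.
Holding the reachable choices fixed and varying the unreachable one freely already gives 2 equivalent strategies.
No other strategy reproduces this row, so those 2 are the full class: Hqzh, Hpzh.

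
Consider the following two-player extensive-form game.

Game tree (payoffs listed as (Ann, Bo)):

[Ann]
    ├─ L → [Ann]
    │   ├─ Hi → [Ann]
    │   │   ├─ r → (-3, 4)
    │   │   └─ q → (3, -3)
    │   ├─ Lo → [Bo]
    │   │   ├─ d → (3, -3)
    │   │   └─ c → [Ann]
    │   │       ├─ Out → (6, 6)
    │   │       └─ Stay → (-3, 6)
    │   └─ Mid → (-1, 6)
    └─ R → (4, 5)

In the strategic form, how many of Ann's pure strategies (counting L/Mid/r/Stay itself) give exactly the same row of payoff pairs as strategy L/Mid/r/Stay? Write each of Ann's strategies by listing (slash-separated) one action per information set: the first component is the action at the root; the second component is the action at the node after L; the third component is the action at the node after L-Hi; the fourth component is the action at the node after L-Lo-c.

4

Row for L/Mid/r/Stay (columns d, c): (-1,6) (-1,6).
Under L/Mid/r/Stay, Ann's choice at the node after L-Hi and at the node after L-Lo-c can never be reached regardless of what Bo does, so varying those choices leaves every outcome unchanged.
Holding the reachable choices fixed and varying the unreachable ones freely already gives 2 × 2 = 4 equivalent strategies.
No other strategy reproduces this row, so those 4 are the full class: L/Mid/r/Out, L/Mid/r/Stay, L/Mid/q/Out, L/Mid/q/Stay.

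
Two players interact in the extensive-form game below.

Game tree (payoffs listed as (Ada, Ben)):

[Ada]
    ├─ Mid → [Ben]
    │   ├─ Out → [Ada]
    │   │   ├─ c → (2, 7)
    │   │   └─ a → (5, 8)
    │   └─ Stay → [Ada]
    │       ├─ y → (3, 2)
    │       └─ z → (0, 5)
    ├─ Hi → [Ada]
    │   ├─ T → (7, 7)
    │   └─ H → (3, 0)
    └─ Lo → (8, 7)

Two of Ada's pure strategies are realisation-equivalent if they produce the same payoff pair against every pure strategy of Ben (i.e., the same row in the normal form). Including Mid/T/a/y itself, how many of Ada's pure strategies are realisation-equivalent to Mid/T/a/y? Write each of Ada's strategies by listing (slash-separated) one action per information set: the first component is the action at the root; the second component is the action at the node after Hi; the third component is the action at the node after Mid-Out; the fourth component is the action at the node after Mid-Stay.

2

Row for Mid/T/a/y (columns Out, Stay): (5,8) (3,2).
Under Mid/T/a/y, Ada's choice at the node after Hi can never be reached regardless of what Ben does, so varying those choices leaves every outcome unchanged.
Holding the reachable choices fixed and varying the unreachable one freely already gives 2 equivalent strategies.
No other strategy reproduces this row, so those 2 are the full class: Mid/T/a/y, Mid/H/a/y.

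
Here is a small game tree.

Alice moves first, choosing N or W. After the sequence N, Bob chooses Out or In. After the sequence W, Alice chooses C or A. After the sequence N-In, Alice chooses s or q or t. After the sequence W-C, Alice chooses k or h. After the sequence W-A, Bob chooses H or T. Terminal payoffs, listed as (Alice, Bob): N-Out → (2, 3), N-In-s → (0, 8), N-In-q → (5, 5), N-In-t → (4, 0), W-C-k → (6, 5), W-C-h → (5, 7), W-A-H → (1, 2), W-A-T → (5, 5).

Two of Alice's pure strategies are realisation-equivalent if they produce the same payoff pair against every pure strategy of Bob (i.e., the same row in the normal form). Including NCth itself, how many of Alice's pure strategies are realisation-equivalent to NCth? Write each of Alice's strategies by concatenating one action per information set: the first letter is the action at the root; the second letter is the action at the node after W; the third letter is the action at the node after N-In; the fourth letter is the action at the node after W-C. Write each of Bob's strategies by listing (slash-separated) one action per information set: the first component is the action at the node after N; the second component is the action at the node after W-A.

4

Row for NCth (columns Out/H, Out/T, In/H, In/T): (2,3) (2,3) (4,0) (4,0).
Under NCth, Alice's choice at the node after W and at the node after W-C can never be reached regardless of what Bob does, so varying those choices leaves every outcome unchanged.
Holding the reachable choices fixed and varying the unreachable ones freely already gives 2 × 2 = 4 equivalent strategies.
No other strategy reproduces this row, so those 4 are the full class: NCtk, NCth, NAtk, NAth.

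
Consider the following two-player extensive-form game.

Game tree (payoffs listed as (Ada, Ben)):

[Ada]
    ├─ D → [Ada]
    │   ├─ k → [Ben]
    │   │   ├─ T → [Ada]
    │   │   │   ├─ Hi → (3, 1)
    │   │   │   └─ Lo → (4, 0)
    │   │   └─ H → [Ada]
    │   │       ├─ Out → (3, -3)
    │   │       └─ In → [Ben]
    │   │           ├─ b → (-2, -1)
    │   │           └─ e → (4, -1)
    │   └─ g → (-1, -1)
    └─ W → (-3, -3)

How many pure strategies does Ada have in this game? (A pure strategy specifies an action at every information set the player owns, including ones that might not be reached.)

Ada owns the root with actions {D, W} — two choices.
Ada owns the node after D with actions {k, g} — two choices.
Ada owns the node after D-k-T with actions {Hi, Lo} — two choices.
Ada owns the node after D-k-H with actions {Out, In} — two choices.
A pure strategy fixes one action at each information set independently, so the count is the product 2 × 2 × 2 × 2 = 16.
(For reference, Ben has 4 pure strategies, giving a 16×4 normal-form matrix.)

16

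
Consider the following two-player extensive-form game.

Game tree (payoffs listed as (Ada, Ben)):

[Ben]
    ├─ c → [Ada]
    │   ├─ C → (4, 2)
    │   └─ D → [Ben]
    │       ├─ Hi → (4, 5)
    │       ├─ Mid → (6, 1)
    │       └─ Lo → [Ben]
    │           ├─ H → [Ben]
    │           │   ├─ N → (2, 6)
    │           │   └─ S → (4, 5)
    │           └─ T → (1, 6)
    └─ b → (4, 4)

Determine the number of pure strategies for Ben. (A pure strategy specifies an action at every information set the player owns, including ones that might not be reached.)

24

Ben owns the root with actions {c, b} — two choices.
Ben owns the node after c-D with actions {Hi, Mid, Lo} — three choices.
Ben owns the node after c-D-Lo with actions {H, T} — two choices.
Ben owns the node after c-D-Lo-H with actions {N, S} — two choices.
A pure strategy fixes one action at each information set independently, so the count is the product 2 × 3 × 2 × 2 = 24.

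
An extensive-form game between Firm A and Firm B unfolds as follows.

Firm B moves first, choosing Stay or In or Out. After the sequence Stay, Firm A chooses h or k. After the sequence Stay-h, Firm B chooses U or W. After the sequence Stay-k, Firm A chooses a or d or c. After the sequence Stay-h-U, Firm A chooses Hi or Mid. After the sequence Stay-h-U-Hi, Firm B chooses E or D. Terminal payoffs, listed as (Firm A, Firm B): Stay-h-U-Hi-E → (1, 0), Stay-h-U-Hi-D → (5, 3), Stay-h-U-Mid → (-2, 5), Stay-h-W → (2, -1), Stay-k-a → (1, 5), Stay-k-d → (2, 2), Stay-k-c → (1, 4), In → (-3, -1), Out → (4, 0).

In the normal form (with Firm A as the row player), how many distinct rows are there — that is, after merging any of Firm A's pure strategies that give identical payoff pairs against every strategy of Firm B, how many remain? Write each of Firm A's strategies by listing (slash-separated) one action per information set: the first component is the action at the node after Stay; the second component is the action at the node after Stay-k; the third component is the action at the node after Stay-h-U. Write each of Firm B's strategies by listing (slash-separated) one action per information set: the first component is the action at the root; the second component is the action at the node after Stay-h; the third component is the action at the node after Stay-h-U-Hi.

5

Firm A has 12 pure strategies: h/a/Hi, h/a/Mid, h/d/Hi, h/d/Mid, h/c/Hi, h/c/Mid, k/a/Hi, k/a/Mid, k/d/Hi, k/d/Mid, k/c/Hi, k/c/Mid. Columns: Stay/U/E, Stay/U/D, Stay/W/E, Stay/W/D, In/U/E, In/U/D, In/W/E, In/W/D, Out/U/E, Out/U/D, Out/W/E, Out/W/D.
{h/a/Hi, h/d/Hi, h/c/Hi} → row (1,0) (5,3) (2,-1) (2,-1) (-3,-1) (-3,-1) (-3,-1) (-3,-1) (4,0) (4,0) (4,0) (4,0)
{h/a/Mid, h/d/Mid, h/c/Mid} → row (-2,5) (-2,5) (2,-1) (2,-1) (-3,-1) (-3,-1) (-3,-1) (-3,-1) (4,0) (4,0) (4,0) (4,0)
{k/a/Hi, k/a/Mid} → row (1,5) (1,5) (1,5) (1,5) (-3,-1) (-3,-1) (-3,-1) (-3,-1) (4,0) (4,0) (4,0) (4,0)
{k/d/Hi, k/d/Mid} → row (2,2) (2,2) (2,2) (2,2) (-3,-1) (-3,-1) (-3,-1) (-3,-1) (4,0) (4,0) (4,0) (4,0)
{k/c/Hi, k/c/Mid} → row (1,4) (1,4) (1,4) (1,4) (-3,-1) (-3,-1) (-3,-1) (-3,-1) (4,0) (4,0) (4,0) (4,0)
That's 5 distinct rows out of 12 strategies.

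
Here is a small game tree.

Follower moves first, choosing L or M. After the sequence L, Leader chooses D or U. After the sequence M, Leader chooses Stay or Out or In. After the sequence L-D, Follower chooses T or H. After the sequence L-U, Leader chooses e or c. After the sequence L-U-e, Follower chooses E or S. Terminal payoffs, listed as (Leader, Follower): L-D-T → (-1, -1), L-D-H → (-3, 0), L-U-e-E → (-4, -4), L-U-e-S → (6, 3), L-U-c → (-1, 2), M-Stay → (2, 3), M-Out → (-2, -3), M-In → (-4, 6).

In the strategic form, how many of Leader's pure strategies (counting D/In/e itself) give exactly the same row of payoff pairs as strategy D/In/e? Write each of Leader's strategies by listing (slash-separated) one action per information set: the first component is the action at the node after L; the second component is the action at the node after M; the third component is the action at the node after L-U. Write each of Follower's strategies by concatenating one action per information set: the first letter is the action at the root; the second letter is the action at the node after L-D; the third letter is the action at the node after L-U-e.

2

Row for D/In/e (columns LTE, LTS, LHE, LHS, MTE, MTS, MHE, MHS): (-1,-1) (-1,-1) (-3,0) (-3,0) (-4,6) (-4,6) (-4,6) (-4,6).
Under D/In/e, Leader's choice at the node after L-U can never be reached regardless of what Follower does, so varying those choices leaves every outcome unchanged.
Holding the reachable choices fixed and varying the unreachable one freely already gives 2 equivalent strategies.
No other strategy reproduces this row, so those 2 are the full class: D/In/e, D/In/c.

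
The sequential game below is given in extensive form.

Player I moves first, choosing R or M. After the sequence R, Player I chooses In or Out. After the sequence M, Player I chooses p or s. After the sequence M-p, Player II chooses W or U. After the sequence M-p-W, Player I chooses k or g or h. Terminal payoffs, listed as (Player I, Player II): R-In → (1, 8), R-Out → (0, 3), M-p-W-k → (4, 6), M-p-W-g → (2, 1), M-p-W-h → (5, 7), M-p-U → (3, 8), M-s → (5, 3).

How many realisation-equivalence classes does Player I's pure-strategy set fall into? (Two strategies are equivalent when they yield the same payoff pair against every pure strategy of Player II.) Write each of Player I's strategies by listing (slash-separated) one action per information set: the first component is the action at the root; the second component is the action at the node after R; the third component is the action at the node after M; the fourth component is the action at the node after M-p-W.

6

Player I has 24 pure strategies: R/In/p/k, R/In/p/g, R/In/p/h, R/In/s/k, R/In/s/g, R/In/s/h, R/Out/p/k, R/Out/p/g, R/Out/p/h, R/Out/s/k, R/Out/s/g, R/Out/s/h, M/In/p/k, M/In/p/g, M/In/p/h, M/In/s/k, M/In/s/g, M/In/s/h, M/Out/p/k, M/Out/p/g, M/Out/p/h, M/Out/s/k, M/Out/s/g, M/Out/s/h. Columns: W, U.
{R/In/p/k, R/In/p/g, R/In/p/h, R/In/s/k, R/In/s/g, R/In/s/h} → row (1,8) (1,8)
{R/Out/p/k, R/Out/p/g, R/Out/p/h, R/Out/s/k, R/Out/s/g, R/Out/s/h} → row (0,3) (0,3)
{M/In/p/k, M/Out/p/k} → row (4,6) (3,8)
{M/In/p/g, M/Out/p/g} → row (2,1) (3,8)
{M/In/p/h, M/Out/p/h} → row (5,7) (3,8)
{M/In/s/k, M/In/s/g, M/In/s/h, M/Out/s/k, M/Out/s/g, M/Out/s/h} → row (5,3) (5,3)
That's 6 distinct rows out of 24 strategies.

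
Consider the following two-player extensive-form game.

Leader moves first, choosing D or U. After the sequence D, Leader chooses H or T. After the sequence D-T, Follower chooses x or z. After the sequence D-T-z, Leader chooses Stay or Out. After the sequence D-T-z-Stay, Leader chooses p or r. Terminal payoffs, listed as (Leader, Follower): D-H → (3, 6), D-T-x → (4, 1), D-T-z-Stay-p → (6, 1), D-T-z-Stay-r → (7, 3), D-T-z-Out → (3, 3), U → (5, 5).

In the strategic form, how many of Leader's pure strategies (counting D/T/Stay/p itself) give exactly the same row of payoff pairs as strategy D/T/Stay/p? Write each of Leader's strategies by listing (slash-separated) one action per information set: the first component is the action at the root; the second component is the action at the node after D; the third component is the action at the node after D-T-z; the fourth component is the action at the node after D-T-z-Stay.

Row for D/T/Stay/p (columns x, z): (4,1) (6,1).
Every one of Leader's information sets is on the play path for some reply by Follower when Leader follows D/T/Stay/p.
Changing the action at any of them therefore changes at least one column, so only D/T/Stay/p itself gives this row.

1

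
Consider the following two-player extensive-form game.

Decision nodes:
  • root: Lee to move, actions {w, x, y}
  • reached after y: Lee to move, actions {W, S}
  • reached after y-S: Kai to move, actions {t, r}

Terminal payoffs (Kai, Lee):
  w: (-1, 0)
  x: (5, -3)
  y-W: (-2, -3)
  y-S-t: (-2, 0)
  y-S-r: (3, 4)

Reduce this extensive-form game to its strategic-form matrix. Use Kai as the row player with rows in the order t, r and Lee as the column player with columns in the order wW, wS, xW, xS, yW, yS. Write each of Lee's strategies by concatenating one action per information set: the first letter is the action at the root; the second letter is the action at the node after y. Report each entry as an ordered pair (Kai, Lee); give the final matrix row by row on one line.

Row t: wW→(-1,0), wS→(-1,0), xW→(5,-3), xS→(5,-3), yW→(-2,-3), yS→(-2,0)
Row r: wW→(-1,0), wS→(-1,0), xW→(5,-3), xS→(5,-3), yW→(-2,-3), yS→(3,4)

t: (-1,0) (-1,0) (5,-3) (5,-3) (-2,-3) (-2,0) | r: (-1,0) (-1,0) (5,-3) (5,-3) (-2,-3) (3,4)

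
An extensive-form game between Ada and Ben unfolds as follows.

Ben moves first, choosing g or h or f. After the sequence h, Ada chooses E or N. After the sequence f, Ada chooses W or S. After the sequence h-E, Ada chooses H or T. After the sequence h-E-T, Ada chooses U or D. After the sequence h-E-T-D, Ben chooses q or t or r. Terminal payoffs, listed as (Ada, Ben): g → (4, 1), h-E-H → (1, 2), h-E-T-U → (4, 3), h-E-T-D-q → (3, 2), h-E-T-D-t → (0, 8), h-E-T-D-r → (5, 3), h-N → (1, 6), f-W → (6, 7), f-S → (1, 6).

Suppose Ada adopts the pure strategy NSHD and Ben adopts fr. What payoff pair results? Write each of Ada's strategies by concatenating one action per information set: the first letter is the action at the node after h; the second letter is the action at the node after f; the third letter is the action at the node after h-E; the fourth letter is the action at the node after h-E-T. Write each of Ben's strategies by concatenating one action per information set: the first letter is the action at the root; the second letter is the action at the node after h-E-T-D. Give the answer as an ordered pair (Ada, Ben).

(1, 6)

Trace the play path from the root:
  Ben plays f
  Ada plays S at [f]
→ terminal payoff (1, 6).
(Ada's choice at the node after h is never reached on this path, so it doesn't affect the outcome.)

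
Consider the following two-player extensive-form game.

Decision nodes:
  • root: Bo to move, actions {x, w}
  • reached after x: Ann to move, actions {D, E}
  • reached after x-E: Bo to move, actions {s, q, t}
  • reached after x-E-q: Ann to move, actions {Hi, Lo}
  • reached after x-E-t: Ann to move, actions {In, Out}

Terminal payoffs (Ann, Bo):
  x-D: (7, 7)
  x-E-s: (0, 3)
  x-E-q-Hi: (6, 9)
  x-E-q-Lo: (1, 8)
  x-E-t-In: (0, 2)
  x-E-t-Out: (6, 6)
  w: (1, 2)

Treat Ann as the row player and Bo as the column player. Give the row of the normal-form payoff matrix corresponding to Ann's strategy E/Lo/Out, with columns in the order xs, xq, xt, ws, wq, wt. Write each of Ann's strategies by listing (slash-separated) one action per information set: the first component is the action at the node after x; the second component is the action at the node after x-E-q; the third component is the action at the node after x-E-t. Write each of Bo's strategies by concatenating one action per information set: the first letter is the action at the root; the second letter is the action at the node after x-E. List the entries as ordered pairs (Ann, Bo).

(0,3) (1,8) (6,6) (1,2) (1,2) (1,2)

vs xs: Bo plays x → Ann plays E at [x] → Bo plays s at [x-E] → (0, 3)
vs xq: Bo plays x → Ann plays E at [x] → Bo plays q at [x-E] → Ann plays Lo at [x-E-q] → (1, 8)
vs xt: Bo plays x → Ann plays E at [x] → Bo plays t at [x-E] → Ann plays Out at [x-E-t] → (6, 6)
vs ws: Bo plays w → (1, 2)
vs wq: Bo plays w → (1, 2)
vs wt: Bo plays w → (1, 2)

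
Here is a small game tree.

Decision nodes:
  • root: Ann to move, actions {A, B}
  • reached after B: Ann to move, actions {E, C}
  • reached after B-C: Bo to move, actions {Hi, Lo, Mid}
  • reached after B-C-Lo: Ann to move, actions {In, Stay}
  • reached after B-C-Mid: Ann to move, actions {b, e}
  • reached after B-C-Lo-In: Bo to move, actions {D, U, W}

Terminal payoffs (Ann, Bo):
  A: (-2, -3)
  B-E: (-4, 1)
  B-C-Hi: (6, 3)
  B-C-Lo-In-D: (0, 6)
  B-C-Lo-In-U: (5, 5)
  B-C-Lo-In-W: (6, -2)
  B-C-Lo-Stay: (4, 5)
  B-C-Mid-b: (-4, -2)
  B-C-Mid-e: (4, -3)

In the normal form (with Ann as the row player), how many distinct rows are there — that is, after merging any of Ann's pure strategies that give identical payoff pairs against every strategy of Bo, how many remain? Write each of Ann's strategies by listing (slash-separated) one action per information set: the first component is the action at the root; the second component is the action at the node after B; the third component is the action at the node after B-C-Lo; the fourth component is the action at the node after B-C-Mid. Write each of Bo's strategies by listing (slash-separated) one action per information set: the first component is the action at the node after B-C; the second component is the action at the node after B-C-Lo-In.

6

Ann has 16 pure strategies: A/E/In/b, A/E/In/e, A/E/Stay/b, A/E/Stay/e, A/C/In/b, A/C/In/e, A/C/Stay/b, A/C/Stay/e, B/E/In/b, B/E/In/e, B/E/Stay/b, B/E/Stay/e, B/C/In/b, B/C/In/e, B/C/Stay/b, B/C/Stay/e. Columns: Hi/D, Hi/U, Hi/W, Lo/D, Lo/U, Lo/W, Mid/D, Mid/U, Mid/W.
{A/E/In/b, A/E/In/e, A/E/Stay/b, A/E/Stay/e, A/C/In/b, A/C/In/e, A/C/Stay/b, A/C/Stay/e} → row (-2,-3) (-2,-3) (-2,-3) (-2,-3) (-2,-3) (-2,-3) (-2,-3) (-2,-3) (-2,-3)
{B/E/In/b, B/E/In/e, B/E/Stay/b, B/E/Stay/e} → row (-4,1) (-4,1) (-4,1) (-4,1) (-4,1) (-4,1) (-4,1) (-4,1) (-4,1)
{B/C/In/b} → row (6,3) (6,3) (6,3) (0,6) (5,5) (6,-2) (-4,-2) (-4,-2) (-4,-2)
{B/C/In/e} → row (6,3) (6,3) (6,3) (0,6) (5,5) (6,-2) (4,-3) (4,-3) (4,-3)
{B/C/Stay/b} → row (6,3) (6,3) (6,3) (4,5) (4,5) (4,5) (-4,-2) (-4,-2) (-4,-2)
{B/C/Stay/e} → row (6,3) (6,3) (6,3) (4,5) (4,5) (4,5) (4,-3) (4,-3) (4,-3)
That's 6 distinct rows out of 16 strategies.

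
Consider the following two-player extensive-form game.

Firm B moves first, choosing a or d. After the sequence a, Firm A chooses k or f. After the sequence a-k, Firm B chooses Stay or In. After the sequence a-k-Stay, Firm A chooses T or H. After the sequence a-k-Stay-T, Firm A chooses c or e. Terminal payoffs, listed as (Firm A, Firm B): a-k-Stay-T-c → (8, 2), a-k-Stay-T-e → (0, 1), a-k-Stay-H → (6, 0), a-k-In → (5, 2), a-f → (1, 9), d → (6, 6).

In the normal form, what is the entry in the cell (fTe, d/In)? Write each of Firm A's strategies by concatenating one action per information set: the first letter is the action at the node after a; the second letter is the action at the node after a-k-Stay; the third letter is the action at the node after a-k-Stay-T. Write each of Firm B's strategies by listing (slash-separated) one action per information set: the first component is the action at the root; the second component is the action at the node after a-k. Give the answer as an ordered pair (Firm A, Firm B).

Trace the play path from the root:
  Firm B plays d
→ terminal payoff (6, 6).
(Firm A's choice at the node after a is never reached on this path, so it doesn't affect the outcome.)

(6, 6)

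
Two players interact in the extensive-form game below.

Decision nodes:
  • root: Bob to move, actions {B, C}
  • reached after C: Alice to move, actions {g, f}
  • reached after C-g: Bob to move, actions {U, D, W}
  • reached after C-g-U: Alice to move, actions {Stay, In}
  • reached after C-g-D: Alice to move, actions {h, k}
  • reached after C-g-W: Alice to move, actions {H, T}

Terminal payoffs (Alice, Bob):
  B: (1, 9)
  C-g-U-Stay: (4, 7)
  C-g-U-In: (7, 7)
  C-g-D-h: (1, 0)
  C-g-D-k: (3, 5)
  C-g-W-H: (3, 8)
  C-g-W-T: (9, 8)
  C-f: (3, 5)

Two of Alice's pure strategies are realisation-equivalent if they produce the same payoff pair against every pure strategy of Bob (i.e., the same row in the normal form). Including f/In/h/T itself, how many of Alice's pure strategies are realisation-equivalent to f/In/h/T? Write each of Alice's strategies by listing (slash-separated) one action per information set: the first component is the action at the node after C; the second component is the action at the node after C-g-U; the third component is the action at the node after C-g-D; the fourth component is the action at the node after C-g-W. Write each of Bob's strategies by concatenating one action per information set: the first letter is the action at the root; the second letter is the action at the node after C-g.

8

Row for f/In/h/T (columns BU, BD, BW, CU, CD, CW): (1,9) (1,9) (1,9) (3,5) (3,5) (3,5).
Under f/In/h/T, Alice's choice at the node after C-g-U and at the node after C-g-D and at the node after C-g-W can never be reached regardless of what Bob does, so varying those choices leaves every outcome unchanged.
Holding the reachable choices fixed and varying the unreachable ones freely already gives 2 × 2 × 2 = 8 equivalent strategies.
No other strategy reproduces this row, so those 8 are the full class: f/Stay/h/H, f/Stay/h/T, f/Stay/k/H, f/Stay/k/T, f/In/h/H, f/In/h/T, f/In/k/H, f/In/k/T.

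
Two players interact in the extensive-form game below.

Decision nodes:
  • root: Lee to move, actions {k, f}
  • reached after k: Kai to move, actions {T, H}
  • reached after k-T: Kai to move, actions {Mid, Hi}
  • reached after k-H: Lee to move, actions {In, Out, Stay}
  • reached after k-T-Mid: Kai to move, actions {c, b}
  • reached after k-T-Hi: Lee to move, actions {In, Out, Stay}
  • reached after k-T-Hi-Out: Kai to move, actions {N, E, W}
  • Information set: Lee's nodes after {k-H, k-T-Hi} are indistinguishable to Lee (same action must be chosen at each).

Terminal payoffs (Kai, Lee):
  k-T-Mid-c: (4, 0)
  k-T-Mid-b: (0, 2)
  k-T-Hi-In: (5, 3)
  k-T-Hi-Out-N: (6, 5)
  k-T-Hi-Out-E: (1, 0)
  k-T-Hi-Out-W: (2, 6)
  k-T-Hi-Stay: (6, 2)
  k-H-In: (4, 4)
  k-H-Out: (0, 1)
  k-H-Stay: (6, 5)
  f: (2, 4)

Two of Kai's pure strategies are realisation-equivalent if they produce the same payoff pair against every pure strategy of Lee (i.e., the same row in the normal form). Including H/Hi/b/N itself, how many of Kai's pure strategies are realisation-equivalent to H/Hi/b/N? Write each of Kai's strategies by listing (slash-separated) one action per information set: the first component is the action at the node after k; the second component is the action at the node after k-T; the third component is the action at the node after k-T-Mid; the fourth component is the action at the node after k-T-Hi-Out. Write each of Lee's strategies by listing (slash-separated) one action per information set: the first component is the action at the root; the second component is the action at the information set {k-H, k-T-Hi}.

12

Row for H/Hi/b/N (columns k/In, k/Out, k/Stay, f/In, f/Out, f/Stay): (4,4) (0,1) (6,5) (2,4) (2,4) (2,4).
Under H/Hi/b/N, Kai's choice at the node after k-T and at the node after k-T-Mid and at the node after k-T-Hi-Out can never be reached regardless of what Lee does, so varying those choices leaves every outcome unchanged.
Holding the reachable choices fixed and varying the unreachable ones freely already gives 2 × 2 × 3 = 12 equivalent strategies.
No other strategy reproduces this row, so those 12 are the full class: H/Mid/c/N, H/Mid/c/E, H/Mid/c/W, H/Mid/b/N, H/Mid/b/E, H/Mid/b/W, H/Hi/c/N, H/Hi/c/E, H/Hi/c/W, H/Hi/b/N, H/Hi/b/E, H/Hi/b/W.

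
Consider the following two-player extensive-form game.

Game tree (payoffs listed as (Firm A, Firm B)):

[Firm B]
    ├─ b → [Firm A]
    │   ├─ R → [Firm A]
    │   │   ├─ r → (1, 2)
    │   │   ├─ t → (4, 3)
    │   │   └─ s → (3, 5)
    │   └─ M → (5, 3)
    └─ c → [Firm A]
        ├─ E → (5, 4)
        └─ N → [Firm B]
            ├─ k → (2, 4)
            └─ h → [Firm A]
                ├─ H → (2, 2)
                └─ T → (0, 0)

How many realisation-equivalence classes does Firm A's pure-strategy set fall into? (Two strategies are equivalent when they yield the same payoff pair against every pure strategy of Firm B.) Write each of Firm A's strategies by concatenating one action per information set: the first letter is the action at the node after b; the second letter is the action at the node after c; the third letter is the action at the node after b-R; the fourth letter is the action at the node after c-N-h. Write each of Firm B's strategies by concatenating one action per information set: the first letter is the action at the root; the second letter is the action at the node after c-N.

12

Firm A has 24 pure strategies: RErH, RErT, REtH, REtT, REsH, REsT, RNrH, RNrT, RNtH, RNtT, RNsH, RNsT, MErH, MErT, MEtH, MEtT, MEsH, MEsT, MNrH, MNrT, MNtH, MNtT, MNsH, MNsT. Columns: bk, bh, ck, ch.
{RErH, RErT} → row (1,2) (1,2) (5,4) (5,4)
{REtH, REtT} → row (4,3) (4,3) (5,4) (5,4)
{REsH, REsT} → row (3,5) (3,5) (5,4) (5,4)
{RNrH} → row (1,2) (1,2) (2,4) (2,2)
{RNrT} → row (1,2) (1,2) (2,4) (0,0)
{RNtH} → row (4,3) (4,3) (2,4) (2,2)
{RNtT} → row (4,3) (4,3) (2,4) (0,0)
{RNsH} → row (3,5) (3,5) (2,4) (2,2)
{RNsT} → row (3,5) (3,5) (2,4) (0,0)
{MErH, MErT, MEtH, MEtT, MEsH, MEsT} → row (5,3) (5,3) (5,4) (5,4)
{MNrH, MNtH, MNsH} → row (5,3) (5,3) (2,4) (2,2)
{MNrT, MNtT, MNsT} → row (5,3) (5,3) (2,4) (0,0)
That's 12 distinct rows out of 24 strategies.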